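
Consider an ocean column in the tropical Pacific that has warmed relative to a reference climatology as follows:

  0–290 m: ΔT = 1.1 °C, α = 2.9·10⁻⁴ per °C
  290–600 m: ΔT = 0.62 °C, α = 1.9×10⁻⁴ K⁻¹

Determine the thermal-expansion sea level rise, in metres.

0.129 m

290 × 2.9×10⁻⁴ × 1.1 = 0.09251 m
290–600 m: 310 × 1.9×10⁻⁴ × 0.62 = 0.036518 m
Δh = 0.09251 + 0.036518 = 0.129028 m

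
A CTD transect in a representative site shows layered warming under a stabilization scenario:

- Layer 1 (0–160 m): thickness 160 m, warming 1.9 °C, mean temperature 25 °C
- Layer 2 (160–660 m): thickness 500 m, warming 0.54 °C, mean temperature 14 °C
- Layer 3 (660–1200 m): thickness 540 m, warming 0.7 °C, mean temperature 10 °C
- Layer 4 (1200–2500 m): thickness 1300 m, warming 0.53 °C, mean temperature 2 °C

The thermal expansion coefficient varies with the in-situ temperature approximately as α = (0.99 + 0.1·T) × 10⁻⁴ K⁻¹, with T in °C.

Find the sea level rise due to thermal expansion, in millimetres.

Δh ≈ 330 mm

Layer 1: α = (0.99 + 0.1×25)×10⁻⁴ = 3.49×10⁻⁴ K⁻¹
Layer 2: α = (0.99 + 0.1×14)×10⁻⁴ = 2.39×10⁻⁴ K⁻¹
Layer 3: α = (0.99 + 0.1×10)×10⁻⁴ = 1.99×10⁻⁴ K⁻¹
Layer 4: α = (0.99 + 0.1×2)×10⁻⁴ = 1.19×10⁻⁴ K⁻¹
3.49×10⁻⁴ × 160 × 1.9 = 0.106096 m
160–660 m: 0.54 × 2.39×10⁻⁴ × 500 = 0.06453 m
660–1200 m: 1.99×10⁻⁴ × 0.7 × 540 = 0.075222 m
1.19×10⁻⁴ × 0.53 × 1300 = 0.081991 m
Δh = 0.106096 + 0.06453 + 0.075222 + 0.081991 = 0.327839 m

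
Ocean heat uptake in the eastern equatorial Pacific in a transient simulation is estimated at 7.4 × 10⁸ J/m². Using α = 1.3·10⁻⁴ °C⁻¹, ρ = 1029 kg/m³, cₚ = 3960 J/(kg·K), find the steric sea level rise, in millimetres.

23.6 mm

Δh = αQ/(ρcₚ) = 1.3×10⁻⁴ × 7.4×10⁸ / (1029 × 3960) ≈ 0.023608 m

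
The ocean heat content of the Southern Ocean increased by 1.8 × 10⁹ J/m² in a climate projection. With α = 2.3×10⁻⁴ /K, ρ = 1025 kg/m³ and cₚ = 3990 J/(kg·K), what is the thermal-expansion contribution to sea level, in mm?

101 mm of thermosteric rise

Δh = αQ/(ρcₚ) = 2.3×10⁻⁴ × 1.8×10⁹ / (1025 × 3990) ≈ 0.10123 m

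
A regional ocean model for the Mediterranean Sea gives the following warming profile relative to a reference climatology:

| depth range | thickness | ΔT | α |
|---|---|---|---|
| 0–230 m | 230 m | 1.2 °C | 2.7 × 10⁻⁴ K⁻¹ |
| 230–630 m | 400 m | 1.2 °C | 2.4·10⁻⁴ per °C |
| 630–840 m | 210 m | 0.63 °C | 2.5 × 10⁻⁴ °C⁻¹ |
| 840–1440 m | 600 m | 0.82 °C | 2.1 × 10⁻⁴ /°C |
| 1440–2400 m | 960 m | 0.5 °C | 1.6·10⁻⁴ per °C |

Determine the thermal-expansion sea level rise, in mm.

about 403 mm

2.7×10⁻⁴ × 230 × 1.2 = 0.07452 m
2.4×10⁻⁴ × 400 × 1.2 = 0.11520 m
Layer 3: 2.5×10⁻⁴ × 210 × 0.63 = 0.033075 m
Layer 4: 2.1×10⁻⁴ × 0.82 × 600 = 0.10332 m
1440–2400 m: 0.5 × 1.6×10⁻⁴ × 960 = 0.07680 m
Δh = 0.07452 + 0.11520 + 0.033075 + 0.10332 + 0.07680 = 0.402915 m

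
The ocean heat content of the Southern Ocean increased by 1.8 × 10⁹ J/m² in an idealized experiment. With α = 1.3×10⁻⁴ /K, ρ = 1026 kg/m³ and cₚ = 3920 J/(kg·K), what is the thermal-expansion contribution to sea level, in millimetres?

Δh = αQ/(ρcₚ) = 1.3×10⁻⁴ × 1.8×10⁹ / (1026 × 3920) ≈ 0.058181 m

Δh = 58 mm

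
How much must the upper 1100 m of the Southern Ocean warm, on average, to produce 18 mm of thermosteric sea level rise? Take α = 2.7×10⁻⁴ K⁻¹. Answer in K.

ΔT ≈ 0.061 K

ΔT = Δh/(αH) = 0.018 / (2.7×10⁻⁴ × 1100) ≈ 0.06061 K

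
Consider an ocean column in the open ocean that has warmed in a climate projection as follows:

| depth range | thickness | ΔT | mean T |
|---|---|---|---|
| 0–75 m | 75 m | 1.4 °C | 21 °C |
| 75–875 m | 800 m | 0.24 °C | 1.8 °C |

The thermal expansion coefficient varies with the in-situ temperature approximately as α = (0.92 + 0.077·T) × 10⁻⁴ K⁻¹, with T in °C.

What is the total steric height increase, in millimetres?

47.0 mm

Layer 1: α = (0.92 + 0.077×21)×10⁻⁴ = 2.537×10⁻⁴ K⁻¹
Layer 2: α = (0.92 + 0.077×1.8)×10⁻⁴ = 1.0586×10⁻⁴ K⁻¹
1.4 × 2.537×10⁻⁴ × 75 = 0.0266385 m
800 × 0.24 × 1.0586×10⁻⁴ = 0.02032512 m
Δh = 0.0266385 + 0.02032512 = 0.04696362 m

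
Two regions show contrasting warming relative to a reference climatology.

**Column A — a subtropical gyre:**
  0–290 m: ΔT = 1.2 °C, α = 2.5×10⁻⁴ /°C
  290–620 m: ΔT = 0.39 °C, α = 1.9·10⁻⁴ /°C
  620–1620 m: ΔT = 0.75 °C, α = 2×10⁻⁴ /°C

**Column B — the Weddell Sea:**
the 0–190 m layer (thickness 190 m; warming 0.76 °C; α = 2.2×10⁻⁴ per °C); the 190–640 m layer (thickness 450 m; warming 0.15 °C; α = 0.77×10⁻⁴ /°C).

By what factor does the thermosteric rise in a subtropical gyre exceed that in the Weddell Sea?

≈ 7.1×

A 1.2 × 290 × 2.5×10⁻⁴ = 0.08700 m
A 290–620 m: 330 × 1.9×10⁻⁴ × 0.39 = 0.024453 m
A 620–1620 m: 0.75 × 2×10⁻⁴ × 1000 = 0.15000 m
A total: 0.261453 m
B Layer 1: 0.76 × 190 × 2.2×10⁻⁴ = 0.031768 m
B Layer 2: 0.77×10⁻⁴ × 450 × 0.15 = 0.0051975 m
B total: 0.0369655 m
Ratio: 0.261453 / 0.0369655 ≈ 7.073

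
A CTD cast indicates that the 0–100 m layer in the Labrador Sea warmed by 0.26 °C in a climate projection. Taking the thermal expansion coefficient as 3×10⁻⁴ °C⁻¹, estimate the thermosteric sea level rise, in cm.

0.780 cm

Δh = αΔT·H = 3×10⁻⁴ × 0.26 × 100 = 0.00780 m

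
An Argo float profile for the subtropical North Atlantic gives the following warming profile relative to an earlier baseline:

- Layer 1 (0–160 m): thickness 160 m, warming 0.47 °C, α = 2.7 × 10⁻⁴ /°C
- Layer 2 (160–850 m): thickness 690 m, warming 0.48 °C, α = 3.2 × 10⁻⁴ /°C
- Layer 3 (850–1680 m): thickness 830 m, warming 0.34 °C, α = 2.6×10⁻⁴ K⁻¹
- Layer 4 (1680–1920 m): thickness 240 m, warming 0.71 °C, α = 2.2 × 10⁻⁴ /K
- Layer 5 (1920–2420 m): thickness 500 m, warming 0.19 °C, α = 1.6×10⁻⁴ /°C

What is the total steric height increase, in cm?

about 25.2 cm

0–160 m: 160 × 0.47 × 2.7×10⁻⁴ = 0.020304 m
160–850 m: 690 × 3.2×10⁻⁴ × 0.48 = 0.105984 m
Layer 3: 830 × 2.6×10⁻⁴ × 0.34 = 0.073372 m
1680–1920 m: 0.71 × 2.2×10⁻⁴ × 240 = 0.037488 m
Layer 5: 500 × 0.19 × 1.6×10⁻⁴ = 0.01520 m
Δh = 0.020304 + 0.105984 + 0.073372 + 0.037488 + 0.01520 = 0.252348 m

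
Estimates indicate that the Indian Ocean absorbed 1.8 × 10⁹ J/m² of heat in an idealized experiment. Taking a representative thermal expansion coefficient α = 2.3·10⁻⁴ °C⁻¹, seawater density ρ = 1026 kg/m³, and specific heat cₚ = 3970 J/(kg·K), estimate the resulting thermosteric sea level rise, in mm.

about 102 mm

Δh = αQ/(ρcₚ) = 2.3×10⁻⁴ × 1.8×10⁹ / (1026 × 3970) ≈ 0.10164 m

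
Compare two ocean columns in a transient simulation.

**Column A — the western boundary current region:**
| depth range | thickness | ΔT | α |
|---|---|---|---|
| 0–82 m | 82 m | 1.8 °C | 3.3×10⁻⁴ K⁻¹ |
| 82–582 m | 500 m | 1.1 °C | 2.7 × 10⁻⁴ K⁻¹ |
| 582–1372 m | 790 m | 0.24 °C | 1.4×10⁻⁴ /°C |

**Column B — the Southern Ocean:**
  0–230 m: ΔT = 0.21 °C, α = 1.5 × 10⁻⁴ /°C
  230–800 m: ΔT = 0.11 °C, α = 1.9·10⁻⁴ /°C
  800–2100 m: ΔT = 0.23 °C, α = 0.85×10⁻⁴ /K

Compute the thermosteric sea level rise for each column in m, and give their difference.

Δh_A ≈ 0.22 m, Δh_B ≈ 0.045 m; difference ≈ 0.18 m

A Layer 1: 82 × 1.8 × 3.3×10⁻⁴ = 0.048708 m
A 82–582 m: 1.1 × 500 × 2.7×10⁻⁴ = 0.14850 m
A 582–1372 m: 790 × 0.24 × 1.4×10⁻⁴ = 0.026544 m
A total: 0.223752 m
B 0–230 m: 0.21 × 1.5×10⁻⁴ × 230 = 0.007245 m
B Layer 2: 0.11 × 1.9×10⁻⁴ × 570 = 0.011913 m
B Layer 3: 1300 × 0.23 × 0.85×10⁻⁴ = 0.025415 m
B total: 0.044573 m
Difference: 0.223752 − 0.044573 = 0.179179 m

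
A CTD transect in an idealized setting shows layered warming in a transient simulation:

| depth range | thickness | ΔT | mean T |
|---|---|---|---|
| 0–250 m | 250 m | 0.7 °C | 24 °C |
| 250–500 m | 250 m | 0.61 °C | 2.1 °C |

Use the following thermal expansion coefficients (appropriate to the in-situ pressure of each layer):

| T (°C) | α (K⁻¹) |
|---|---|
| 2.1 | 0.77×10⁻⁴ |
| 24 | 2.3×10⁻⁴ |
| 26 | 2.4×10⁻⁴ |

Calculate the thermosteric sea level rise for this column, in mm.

52.0 mm

Layer 1 at 24 °C → α = 2.3×10⁻⁴ K⁻¹
Layer 2 at 2.1 °C → α = 0.77×10⁻⁴ K⁻¹
0.7 × 250 × 2.3×10⁻⁴ = 0.04025 m
0.77×10⁻⁴ × 250 × 0.61 = 0.0117425 m
Δh = 0.04025 + 0.0117425 = 0.0519925 m ≈ 52.0 mm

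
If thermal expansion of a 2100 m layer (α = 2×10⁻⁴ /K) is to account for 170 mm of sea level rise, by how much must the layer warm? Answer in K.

ΔT = Δh/(αH) = 0.17 / (2×10⁻⁴ × 2100) ≈ 0.4048 K

0.405 K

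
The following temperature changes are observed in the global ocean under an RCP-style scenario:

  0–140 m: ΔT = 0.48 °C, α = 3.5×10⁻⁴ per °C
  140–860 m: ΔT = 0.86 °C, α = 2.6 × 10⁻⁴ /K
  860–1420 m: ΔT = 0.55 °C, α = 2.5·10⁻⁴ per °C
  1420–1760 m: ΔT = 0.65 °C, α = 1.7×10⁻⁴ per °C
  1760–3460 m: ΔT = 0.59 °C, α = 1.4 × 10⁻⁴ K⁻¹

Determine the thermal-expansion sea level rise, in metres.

140 × 3.5×10⁻⁴ × 0.48 = 0.02352 m
140–860 m: 2.6×10⁻⁴ × 720 × 0.86 = 0.160992 m
560 × 0.55 × 2.5×10⁻⁴ = 0.07700 m
340 × 1.7×10⁻⁴ × 0.65 = 0.03757 m
Layer 5: 1700 × 0.59 × 1.4×10⁻⁴ = 0.14042 m
Δh = 0.02352 + 0.160992 + 0.07700 + 0.03757 + 0.14042 = 0.439502 m

about 0.440 m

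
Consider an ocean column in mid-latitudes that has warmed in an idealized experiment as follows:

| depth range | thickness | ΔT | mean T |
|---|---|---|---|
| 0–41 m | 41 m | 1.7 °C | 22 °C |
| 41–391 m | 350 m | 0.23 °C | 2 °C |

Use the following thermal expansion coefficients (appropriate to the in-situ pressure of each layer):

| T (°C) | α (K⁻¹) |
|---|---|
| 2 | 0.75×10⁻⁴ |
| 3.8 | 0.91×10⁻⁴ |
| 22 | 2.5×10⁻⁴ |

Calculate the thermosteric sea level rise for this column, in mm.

Layer 1 at 22 °C → α = 2.5×10⁻⁴ K⁻¹
Layer 2 at 2 °C → α = 0.75×10⁻⁴ K⁻¹
2.5×10⁻⁴ × 41 × 1.7 = 0.017425 m
41–391 m: 0.23 × 350 × 0.75×10⁻⁴ = 0.0060375 m
Δh = 0.017425 + 0.0060375 = 0.0234625 m

Δh ≈ 23.5 mm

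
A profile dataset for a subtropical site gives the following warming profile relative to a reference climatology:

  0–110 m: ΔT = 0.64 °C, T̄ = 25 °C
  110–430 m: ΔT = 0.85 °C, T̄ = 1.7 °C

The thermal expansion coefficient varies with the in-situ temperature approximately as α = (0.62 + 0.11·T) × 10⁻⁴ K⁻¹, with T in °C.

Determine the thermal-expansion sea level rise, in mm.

45.7 mm

Layer 1: α = (0.62 + 0.11×25)×10⁻⁴ = 3.37×10⁻⁴ K⁻¹
Layer 2: α = (0.62 + 0.11×1.7)×10⁻⁴ = 0.807×10⁻⁴ K⁻¹
0.64 × 3.37×10⁻⁴ × 110 = 0.0237248 m
Layer 2: 320 × 0.85 × 0.807×10⁻⁴ = 0.0219504 m
Δh = 0.0237248 + 0.0219504 = 0.0456752 m ≈ 45.7 mm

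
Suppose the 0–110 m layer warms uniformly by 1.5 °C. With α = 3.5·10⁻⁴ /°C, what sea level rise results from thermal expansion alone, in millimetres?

Δh ≈ 58 mm

Δh = αΔT·H = 3.5×10⁻⁴ × 1.5 × 110 = 0.05775 m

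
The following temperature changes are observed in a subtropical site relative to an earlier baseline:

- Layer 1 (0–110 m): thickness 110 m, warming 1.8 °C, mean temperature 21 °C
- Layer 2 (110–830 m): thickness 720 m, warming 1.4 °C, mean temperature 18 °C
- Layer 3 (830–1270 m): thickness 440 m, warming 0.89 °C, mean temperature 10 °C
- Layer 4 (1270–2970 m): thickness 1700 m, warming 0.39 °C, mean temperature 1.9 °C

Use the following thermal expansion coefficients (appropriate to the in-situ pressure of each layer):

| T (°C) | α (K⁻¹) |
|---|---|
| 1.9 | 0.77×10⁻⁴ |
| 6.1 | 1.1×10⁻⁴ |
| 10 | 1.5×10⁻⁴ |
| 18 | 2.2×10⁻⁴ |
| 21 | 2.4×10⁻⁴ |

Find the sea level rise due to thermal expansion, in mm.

Layer 1 at 21 °C → α = 2.4×10⁻⁴ K⁻¹
Layer 2 at 18 °C → α = 2.2×10⁻⁴ K⁻¹
Layer 3 at 10 °C → α = 1.5×10⁻⁴ K⁻¹
Layer 4 at 1.9 °C → α = 0.77×10⁻⁴ K⁻¹
0–110 m: 2.4×10⁻⁴ × 110 × 1.8 = 0.04752 m
110–830 m: 1.4 × 2.2×10⁻⁴ × 720 = 0.22176 m
830–1270 m: 0.89 × 1.5×10⁻⁴ × 440 = 0.05874 m
1270–2970 m: 0.39 × 1700 × 0.77×10⁻⁴ = 0.051051 m
Δh = 0.04752 + 0.22176 + 0.05874 + 0.051051 = 0.379071 m ≈ 379 mm

about 379 mm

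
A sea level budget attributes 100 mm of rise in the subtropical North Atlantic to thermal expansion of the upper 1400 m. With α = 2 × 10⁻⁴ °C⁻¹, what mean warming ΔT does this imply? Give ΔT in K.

ΔT = Δh/(αH) = 0.1 / (2×10⁻⁴ × 1400) ≈ 0.3571 K

ΔT ≈ 0.36 K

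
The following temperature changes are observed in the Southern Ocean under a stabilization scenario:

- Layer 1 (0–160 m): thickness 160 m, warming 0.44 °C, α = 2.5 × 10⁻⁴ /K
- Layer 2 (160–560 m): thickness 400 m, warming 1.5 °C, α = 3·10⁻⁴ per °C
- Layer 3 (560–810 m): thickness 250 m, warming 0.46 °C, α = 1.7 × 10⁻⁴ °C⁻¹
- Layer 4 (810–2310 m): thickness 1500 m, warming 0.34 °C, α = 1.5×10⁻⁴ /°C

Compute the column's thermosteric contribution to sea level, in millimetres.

0–160 m: 0.44 × 2.5×10⁻⁴ × 160 = 0.01760 m
400 × 3×10⁻⁴ × 1.5 = 0.18000 m
560–810 m: 1.7×10⁻⁴ × 250 × 0.46 = 0.01955 m
1.5×10⁻⁴ × 0.34 × 1500 = 0.07650 m
Δh = 0.01760 + 0.18000 + 0.01955 + 0.07650 = 0.29365 m ≈ 290 mm

Δh = 290 mm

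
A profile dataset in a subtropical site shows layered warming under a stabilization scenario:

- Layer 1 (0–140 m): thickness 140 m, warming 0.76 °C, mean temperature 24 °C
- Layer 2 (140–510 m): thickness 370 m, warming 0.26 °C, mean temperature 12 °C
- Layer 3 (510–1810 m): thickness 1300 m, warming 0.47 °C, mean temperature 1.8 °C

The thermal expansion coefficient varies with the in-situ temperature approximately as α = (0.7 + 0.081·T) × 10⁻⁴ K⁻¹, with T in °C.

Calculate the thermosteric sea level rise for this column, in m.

Layer 1: α = (0.7 + 0.081×24)×10⁻⁴ = 2.644×10⁻⁴ K⁻¹
Layer 2: α = (0.7 + 0.081×12)×10⁻⁴ = 1.672×10⁻⁴ K⁻¹
Layer 3: α = (0.7 + 0.081×1.8)×10⁻⁴ = 0.8458×10⁻⁴ K⁻¹
0–140 m: 0.76 × 140 × 2.644×10⁻⁴ = 0.02813216 m
1.672×10⁻⁴ × 370 × 0.26 = 0.01608464 m
510–1810 m: 1300 × 0.8458×10⁻⁴ × 0.47 = 0.05167838 m
Δh = 0.02813216 + 0.01608464 + 0.05167838 = 0.09589518 m ≈ 0.0959 m

0.0959 m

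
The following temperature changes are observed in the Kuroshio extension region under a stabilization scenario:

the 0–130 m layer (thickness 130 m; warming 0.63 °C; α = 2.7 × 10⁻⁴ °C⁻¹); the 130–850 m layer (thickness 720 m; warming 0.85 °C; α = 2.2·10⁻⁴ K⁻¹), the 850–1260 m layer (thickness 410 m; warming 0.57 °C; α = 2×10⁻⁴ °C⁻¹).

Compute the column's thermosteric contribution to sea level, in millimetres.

200 mm

0–130 m: 130 × 0.63 × 2.7×10⁻⁴ = 0.022113 m
720 × 0.85 × 2.2×10⁻⁴ = 0.13464 m
Layer 3: 2×10⁻⁴ × 410 × 0.57 = 0.04674 m
Δh = 0.022113 + 0.13464 + 0.04674 = 0.203493 m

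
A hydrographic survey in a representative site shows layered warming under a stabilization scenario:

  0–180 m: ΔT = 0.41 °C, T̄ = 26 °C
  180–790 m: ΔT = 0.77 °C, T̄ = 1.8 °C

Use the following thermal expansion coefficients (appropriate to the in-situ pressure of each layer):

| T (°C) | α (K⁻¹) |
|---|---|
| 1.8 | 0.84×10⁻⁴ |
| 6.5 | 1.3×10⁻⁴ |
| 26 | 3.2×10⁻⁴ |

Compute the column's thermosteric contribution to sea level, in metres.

0.063 m

Layer 1 at 26 °C → α = 3.2×10⁻⁴ K⁻¹
Layer 2 at 1.8 °C → α = 0.84×10⁻⁴ K⁻¹
0.41 × 180 × 3.2×10⁻⁴ = 0.023616 m
0.84×10⁻⁴ × 0.77 × 610 = 0.0394548 m
Δh = 0.023616 + 0.0394548 = 0.0630708 m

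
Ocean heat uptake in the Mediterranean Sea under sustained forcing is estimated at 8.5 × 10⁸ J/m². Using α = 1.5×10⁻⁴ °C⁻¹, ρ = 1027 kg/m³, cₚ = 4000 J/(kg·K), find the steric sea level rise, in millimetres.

about 31.0 mm

Δh = αQ/(ρcₚ) = 1.5×10⁻⁴ × 8.5×10⁸ / (1027 × 4000) ≈ 0.031037 m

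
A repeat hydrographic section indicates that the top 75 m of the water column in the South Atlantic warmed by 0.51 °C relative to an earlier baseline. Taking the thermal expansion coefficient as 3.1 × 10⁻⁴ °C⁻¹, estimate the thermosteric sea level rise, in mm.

Δh ≈ 11.9 mm

Δh = αΔT·H = 3.1×10⁻⁴ × 0.51 × 75 = 0.0118575 m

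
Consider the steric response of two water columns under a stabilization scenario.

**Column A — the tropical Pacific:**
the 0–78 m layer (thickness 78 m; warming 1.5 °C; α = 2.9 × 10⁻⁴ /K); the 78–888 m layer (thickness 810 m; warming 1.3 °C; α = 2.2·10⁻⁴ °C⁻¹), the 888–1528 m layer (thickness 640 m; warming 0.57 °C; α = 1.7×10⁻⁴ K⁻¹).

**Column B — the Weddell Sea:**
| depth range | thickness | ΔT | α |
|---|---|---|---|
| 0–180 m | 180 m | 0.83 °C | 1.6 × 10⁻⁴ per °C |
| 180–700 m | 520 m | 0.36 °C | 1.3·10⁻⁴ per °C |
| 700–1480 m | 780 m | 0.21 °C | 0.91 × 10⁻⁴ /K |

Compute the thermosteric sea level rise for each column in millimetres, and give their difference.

A Layer 1: 2.9×10⁻⁴ × 1.5 × 78 = 0.03393 m
A 810 × 2.2×10⁻⁴ × 1.3 = 0.23166 m
A 640 × 0.57 × 1.7×10⁻⁴ = 0.062016 m
A total: 0.327606 m
B 0.83 × 180 × 1.6×10⁻⁴ = 0.023904 m
B Layer 2: 520 × 0.36 × 1.3×10⁻⁴ = 0.024336 m
B Layer 3: 780 × 0.91×10⁻⁴ × 0.21 = 0.0149058 m
B total: 0.0631458 m
Difference: 0.327606 − 0.0631458 = 0.2644602 m

A: 330 mm; B: 63 mm; difference 260 mm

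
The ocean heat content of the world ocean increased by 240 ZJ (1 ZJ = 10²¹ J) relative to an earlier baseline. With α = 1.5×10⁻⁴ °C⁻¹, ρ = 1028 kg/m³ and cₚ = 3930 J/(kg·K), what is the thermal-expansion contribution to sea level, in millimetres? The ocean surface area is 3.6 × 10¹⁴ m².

24.8 mm

Per unit area: Q = 240×10²¹ / (3.6×10¹⁴) ≈ 6.667×10⁸ J/m²
Δh = αQ/(ρcₚ) = 1.5×10⁻⁴ × 6.667×10⁸ / (1028 × 3930) ≈ 0.024753 m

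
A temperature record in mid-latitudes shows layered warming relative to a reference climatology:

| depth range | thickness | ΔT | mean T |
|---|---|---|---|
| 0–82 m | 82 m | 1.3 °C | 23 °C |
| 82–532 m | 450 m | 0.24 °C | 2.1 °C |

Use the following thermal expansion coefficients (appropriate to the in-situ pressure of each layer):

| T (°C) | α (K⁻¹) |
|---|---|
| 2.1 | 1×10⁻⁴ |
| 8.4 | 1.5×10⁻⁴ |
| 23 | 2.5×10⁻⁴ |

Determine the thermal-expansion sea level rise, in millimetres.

37.5 mm

Layer 1 at 23 °C → α = 2.5×10⁻⁴ K⁻¹
Layer 2 at 2.1 °C → α = 1×10⁻⁴ K⁻¹
0–82 m: 1.3 × 2.5×10⁻⁴ × 82 = 0.02665 m
Layer 2: 1×10⁻⁴ × 0.24 × 450 = 0.01080 m
Δh = 0.02665 + 0.01080 = 0.03745 m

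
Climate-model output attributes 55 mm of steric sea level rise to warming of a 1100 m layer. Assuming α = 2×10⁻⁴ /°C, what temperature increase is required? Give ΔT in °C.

0.250 °C

ΔT = Δh/(αH) = 0.055 / (2×10⁻⁴ × 1100) = 0.2500 °C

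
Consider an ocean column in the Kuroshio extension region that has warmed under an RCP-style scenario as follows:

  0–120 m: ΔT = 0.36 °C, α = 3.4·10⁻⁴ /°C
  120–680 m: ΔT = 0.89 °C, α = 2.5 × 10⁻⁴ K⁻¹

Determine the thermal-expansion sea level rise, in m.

120 × 0.36 × 3.4×10⁻⁴ = 0.014688 m
120–680 m: 2.5×10⁻⁴ × 0.89 × 560 = 0.12460 m
Δh = 0.014688 + 0.12460 = 0.139288 m ≈ 0.139 m

Δh ≈ 0.139 m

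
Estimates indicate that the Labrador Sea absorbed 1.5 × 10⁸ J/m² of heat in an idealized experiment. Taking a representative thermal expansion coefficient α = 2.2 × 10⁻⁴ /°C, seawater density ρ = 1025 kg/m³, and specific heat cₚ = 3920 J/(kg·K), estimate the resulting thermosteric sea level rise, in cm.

Δh = αQ/(ρcₚ) = 2.2×10⁻⁴ × 1.5×10⁸ / (1025 × 3920) ≈ 0.008213 m

0.82 cm of thermosteric rise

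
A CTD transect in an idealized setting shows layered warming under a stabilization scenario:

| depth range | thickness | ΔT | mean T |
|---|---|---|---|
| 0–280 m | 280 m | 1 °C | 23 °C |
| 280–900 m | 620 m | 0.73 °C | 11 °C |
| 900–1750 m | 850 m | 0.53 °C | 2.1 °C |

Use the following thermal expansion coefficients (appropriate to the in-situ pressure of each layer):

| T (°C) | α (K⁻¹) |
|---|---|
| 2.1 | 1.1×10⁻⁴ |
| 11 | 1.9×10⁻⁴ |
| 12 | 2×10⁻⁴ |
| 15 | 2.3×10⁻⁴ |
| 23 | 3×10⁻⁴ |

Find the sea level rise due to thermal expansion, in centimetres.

Δh ≈ 22.0 cm

Layer 1 at 23 °C → α = 3×10⁻⁴ K⁻¹
Layer 2 at 11 °C → α = 1.9×10⁻⁴ K⁻¹
Layer 3 at 2.1 °C → α = 1.1×10⁻⁴ K⁻¹
280 × 3×10⁻⁴ × 1 = 0.08400 m
280–900 m: 1.9×10⁻⁴ × 620 × 0.73 = 0.085994 m
900–1750 m: 850 × 1.1×10⁻⁴ × 0.53 = 0.049555 m
Δh = 0.08400 + 0.085994 + 0.049555 = 0.219549 m ≈ 22.0 cm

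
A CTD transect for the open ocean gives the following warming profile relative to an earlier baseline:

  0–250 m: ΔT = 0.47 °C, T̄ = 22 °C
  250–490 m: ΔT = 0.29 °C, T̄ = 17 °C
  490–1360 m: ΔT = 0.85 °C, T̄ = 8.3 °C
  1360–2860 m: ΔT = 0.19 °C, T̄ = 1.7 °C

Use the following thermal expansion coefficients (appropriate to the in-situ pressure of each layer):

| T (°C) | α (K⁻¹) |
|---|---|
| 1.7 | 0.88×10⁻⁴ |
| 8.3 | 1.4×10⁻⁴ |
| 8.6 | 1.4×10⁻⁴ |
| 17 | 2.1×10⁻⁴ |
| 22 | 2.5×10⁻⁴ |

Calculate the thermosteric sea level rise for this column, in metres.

Layer 1 at 22 °C → α = 2.5×10⁻⁴ K⁻¹
Layer 2 at 17 °C → α = 2.1×10⁻⁴ K⁻¹
Layer 3 at 8.3 °C → α = 1.4×10⁻⁴ K⁻¹
Layer 4 at 1.7 °C → α = 0.88×10⁻⁴ K⁻¹
0–250 m: 0.47 × 250 × 2.5×10⁻⁴ = 0.029375 m
250–490 m: 240 × 0.29 × 2.1×10⁻⁴ = 0.014616 m
1.4×10⁻⁴ × 0.85 × 870 = 0.10353 m
0.88×10⁻⁴ × 1500 × 0.19 = 0.02508 m
Δh = 0.029375 + 0.014616 + 0.10353 + 0.02508 = 0.172601 m

Δh = 0.17 m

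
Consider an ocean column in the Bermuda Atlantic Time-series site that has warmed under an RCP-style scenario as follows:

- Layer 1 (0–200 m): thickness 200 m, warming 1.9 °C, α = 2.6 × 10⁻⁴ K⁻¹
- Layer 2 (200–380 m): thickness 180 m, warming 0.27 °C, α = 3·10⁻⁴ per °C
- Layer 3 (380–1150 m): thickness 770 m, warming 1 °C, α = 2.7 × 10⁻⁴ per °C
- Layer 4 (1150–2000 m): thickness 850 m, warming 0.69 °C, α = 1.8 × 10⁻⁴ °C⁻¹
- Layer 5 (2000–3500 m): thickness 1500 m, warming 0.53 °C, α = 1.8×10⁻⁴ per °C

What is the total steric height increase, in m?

0.57 m of thermosteric rise

0–200 m: 2.6×10⁻⁴ × 1.9 × 200 = 0.09880 m
0.27 × 180 × 3×10⁻⁴ = 0.01458 m
380–1150 m: 2.7×10⁻⁴ × 1 × 770 = 0.20790 m
1150–2000 m: 850 × 0.69 × 1.8×10⁻⁴ = 0.10557 m
1500 × 0.53 × 1.8×10⁻⁴ = 0.14310 m
Δh = 0.09880 + 0.01458 + 0.20790 + 0.10557 + 0.14310 = 0.56995 m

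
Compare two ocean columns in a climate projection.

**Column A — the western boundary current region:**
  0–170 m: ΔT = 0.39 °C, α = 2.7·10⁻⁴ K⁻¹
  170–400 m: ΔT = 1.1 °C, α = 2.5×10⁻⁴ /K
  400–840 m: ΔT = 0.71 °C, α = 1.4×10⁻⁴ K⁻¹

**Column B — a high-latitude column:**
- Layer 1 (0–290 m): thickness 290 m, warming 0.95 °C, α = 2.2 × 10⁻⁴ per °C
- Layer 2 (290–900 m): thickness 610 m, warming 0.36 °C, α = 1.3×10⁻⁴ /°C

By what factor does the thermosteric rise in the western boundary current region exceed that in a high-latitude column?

A 0.39 × 170 × 2.7×10⁻⁴ = 0.017901 m
A 170–400 m: 2.5×10⁻⁴ × 1.1 × 230 = 0.06325 m
A 0.71 × 440 × 1.4×10⁻⁴ = 0.043736 m
A total: 0.124887 m
B 0–290 m: 290 × 0.95 × 2.2×10⁻⁴ = 0.06061 m
B Layer 2: 1.3×10⁻⁴ × 610 × 0.36 = 0.028548 m
B total: 0.089158 m
Ratio: 0.124887 / 0.089158 ≈ 1.401

≈ 1.40×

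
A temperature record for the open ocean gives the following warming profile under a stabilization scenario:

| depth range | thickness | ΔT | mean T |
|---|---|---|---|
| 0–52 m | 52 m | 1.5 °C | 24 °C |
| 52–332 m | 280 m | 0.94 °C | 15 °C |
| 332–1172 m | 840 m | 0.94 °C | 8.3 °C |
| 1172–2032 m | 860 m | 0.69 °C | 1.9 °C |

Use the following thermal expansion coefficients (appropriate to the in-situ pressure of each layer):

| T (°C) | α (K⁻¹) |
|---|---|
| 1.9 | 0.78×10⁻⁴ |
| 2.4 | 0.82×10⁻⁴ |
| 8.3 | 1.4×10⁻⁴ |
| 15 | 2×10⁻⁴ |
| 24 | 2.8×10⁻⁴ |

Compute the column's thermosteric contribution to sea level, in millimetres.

Layer 1 at 24 °C → α = 2.8×10⁻⁴ K⁻¹
Layer 2 at 15 °C → α = 2×10⁻⁴ K⁻¹
Layer 3 at 8.3 °C → α = 1.4×10⁻⁴ K⁻¹
Layer 4 at 1.9 °C → α = 0.78×10⁻⁴ K⁻¹
0–52 m: 1.5 × 2.8×10⁻⁴ × 52 = 0.02184 m
Layer 2: 2×10⁻⁴ × 280 × 0.94 = 0.05264 m
Layer 3: 0.94 × 840 × 1.4×10⁻⁴ = 0.110544 m
Layer 4: 0.69 × 0.78×10⁻⁴ × 860 = 0.0462852 m
Δh = 0.02184 + 0.05264 + 0.110544 + 0.0462852 = 0.2313092 m

about 231 mm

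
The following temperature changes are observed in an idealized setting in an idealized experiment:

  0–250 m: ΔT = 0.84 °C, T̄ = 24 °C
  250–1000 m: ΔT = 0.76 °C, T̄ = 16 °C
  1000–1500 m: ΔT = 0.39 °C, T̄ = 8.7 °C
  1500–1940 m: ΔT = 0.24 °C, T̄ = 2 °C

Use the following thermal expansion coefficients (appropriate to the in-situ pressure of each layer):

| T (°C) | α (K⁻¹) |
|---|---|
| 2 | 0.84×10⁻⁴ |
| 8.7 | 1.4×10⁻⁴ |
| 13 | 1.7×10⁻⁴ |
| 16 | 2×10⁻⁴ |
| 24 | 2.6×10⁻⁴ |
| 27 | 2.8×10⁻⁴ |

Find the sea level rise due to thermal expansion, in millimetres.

Layer 1 at 24 °C → α = 2.6×10⁻⁴ K⁻¹
Layer 2 at 16 °C → α = 2×10⁻⁴ K⁻¹
Layer 3 at 8.7 °C → α = 1.4×10⁻⁴ K⁻¹
Layer 4 at 2 °C → α = 0.84×10⁻⁴ K⁻¹
0–250 m: 250 × 0.84 × 2.6×10⁻⁴ = 0.05460 m
250–1000 m: 750 × 0.76 × 2×10⁻⁴ = 0.11400 m
Layer 3: 500 × 0.39 × 1.4×10⁻⁴ = 0.02730 m
0.84×10⁻⁴ × 440 × 0.24 = 0.0088704 m
Δh = 0.05460 + 0.11400 + 0.02730 + 0.0088704 = 0.2047704 m

205 mm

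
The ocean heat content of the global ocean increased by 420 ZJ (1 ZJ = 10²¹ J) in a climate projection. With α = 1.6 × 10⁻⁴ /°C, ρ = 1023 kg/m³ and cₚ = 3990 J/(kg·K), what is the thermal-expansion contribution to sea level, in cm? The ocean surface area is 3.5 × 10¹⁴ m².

Per unit area: Q = 420×10²¹ / (3.5×10¹⁴) = 1.2×10⁹ J/m²
Δh = αQ/(ρcₚ) = 1.6×10⁻⁴ × 1.2×10⁹ / (1023 × 3990) ≈ 0.047038 m

4.70 cm of thermosteric rise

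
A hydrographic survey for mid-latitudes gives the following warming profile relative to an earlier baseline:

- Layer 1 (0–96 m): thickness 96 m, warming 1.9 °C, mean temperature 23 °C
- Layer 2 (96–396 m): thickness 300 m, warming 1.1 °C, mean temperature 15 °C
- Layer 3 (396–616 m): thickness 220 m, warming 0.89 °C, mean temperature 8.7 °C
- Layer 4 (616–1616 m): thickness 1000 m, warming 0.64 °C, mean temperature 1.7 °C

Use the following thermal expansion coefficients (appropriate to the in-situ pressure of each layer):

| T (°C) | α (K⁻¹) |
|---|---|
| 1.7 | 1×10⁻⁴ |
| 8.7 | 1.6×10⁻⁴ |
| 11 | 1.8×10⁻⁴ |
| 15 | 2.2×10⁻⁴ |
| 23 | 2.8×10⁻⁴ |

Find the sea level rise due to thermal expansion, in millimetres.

Δh ≈ 219 mm

Layer 1 at 23 °C → α = 2.8×10⁻⁴ K⁻¹
Layer 2 at 15 °C → α = 2.2×10⁻⁴ K⁻¹
Layer 3 at 8.7 °C → α = 1.6×10⁻⁴ K⁻¹
Layer 4 at 1.7 °C → α = 1×10⁻⁴ K⁻¹
Layer 1: 96 × 1.9 × 2.8×10⁻⁴ = 0.051072 m
300 × 1.1 × 2.2×10⁻⁴ = 0.07260 m
396–616 m: 220 × 1.6×10⁻⁴ × 0.89 = 0.031328 m
616–1616 m: 1000 × 1×10⁻⁴ × 0.64 = 0.06400 m
Δh = 0.051072 + 0.07260 + 0.031328 + 0.06400 = 0.21900 m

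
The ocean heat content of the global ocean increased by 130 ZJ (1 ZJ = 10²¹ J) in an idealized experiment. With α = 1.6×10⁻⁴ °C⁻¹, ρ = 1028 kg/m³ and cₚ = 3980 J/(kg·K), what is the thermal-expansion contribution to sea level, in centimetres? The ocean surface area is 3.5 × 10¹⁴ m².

about 1.5 cm

Per unit area: Q = 130×10²¹ / (3.5×10¹⁴) ≈ 3.714×10⁸ J/m²
Δh = αQ/(ρcₚ) = 1.6×10⁻⁴ × 3.714×10⁸ / (1028 × 3980) ≈ 0.014524 m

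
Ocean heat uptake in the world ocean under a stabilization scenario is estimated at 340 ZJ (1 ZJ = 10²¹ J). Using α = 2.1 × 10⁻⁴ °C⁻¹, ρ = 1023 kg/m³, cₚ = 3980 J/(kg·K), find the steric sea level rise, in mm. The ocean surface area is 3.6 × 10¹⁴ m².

Δh = 49 mm

Per unit area: Q = 340×10²¹ / (3.6×10¹⁴) ≈ 9.444×10⁸ J/m²
Δh = αQ/(ρcₚ) = 2.1×10⁻⁴ × 9.444×10⁸ / (1023 × 3980) ≈ 0.04871 m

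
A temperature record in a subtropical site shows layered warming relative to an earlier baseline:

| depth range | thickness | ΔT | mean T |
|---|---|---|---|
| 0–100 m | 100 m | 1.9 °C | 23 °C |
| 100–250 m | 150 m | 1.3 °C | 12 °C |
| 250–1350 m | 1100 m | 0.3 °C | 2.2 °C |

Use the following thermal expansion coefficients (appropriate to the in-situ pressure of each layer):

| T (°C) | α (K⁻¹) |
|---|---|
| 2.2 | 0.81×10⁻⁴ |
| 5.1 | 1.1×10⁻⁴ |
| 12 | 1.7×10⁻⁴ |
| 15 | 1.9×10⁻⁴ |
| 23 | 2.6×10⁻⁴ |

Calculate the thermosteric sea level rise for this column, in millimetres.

Layer 1 at 23 °C → α = 2.6×10⁻⁴ K⁻¹
Layer 2 at 12 °C → α = 1.7×10⁻⁴ K⁻¹
Layer 3 at 2.2 °C → α = 0.81×10⁻⁴ K⁻¹
0–100 m: 1.9 × 100 × 2.6×10⁻⁴ = 0.04940 m
100–250 m: 150 × 1.3 × 1.7×10⁻⁴ = 0.03315 m
0.81×10⁻⁴ × 0.3 × 1100 = 0.02673 m
Δh = 0.04940 + 0.03315 + 0.02673 = 0.10928 m ≈ 109 mm

Δh = 109 mm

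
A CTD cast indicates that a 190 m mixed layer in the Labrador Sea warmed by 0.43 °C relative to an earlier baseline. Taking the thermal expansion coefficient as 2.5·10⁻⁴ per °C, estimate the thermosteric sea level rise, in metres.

Δh = αΔT·H = 2.5×10⁻⁴ × 0.43 × 190 = 0.020425 m

Δh = 0.020 m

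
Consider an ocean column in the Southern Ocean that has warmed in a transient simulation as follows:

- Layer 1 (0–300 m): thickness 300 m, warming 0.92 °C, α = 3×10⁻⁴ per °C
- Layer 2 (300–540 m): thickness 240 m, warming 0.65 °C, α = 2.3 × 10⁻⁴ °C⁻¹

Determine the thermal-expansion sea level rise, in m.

3×10⁻⁴ × 0.92 × 300 = 0.08280 m
Layer 2: 0.65 × 2.3×10⁻⁴ × 240 = 0.03588 m
Δh = 0.08280 + 0.03588 = 0.11868 m

0.12 m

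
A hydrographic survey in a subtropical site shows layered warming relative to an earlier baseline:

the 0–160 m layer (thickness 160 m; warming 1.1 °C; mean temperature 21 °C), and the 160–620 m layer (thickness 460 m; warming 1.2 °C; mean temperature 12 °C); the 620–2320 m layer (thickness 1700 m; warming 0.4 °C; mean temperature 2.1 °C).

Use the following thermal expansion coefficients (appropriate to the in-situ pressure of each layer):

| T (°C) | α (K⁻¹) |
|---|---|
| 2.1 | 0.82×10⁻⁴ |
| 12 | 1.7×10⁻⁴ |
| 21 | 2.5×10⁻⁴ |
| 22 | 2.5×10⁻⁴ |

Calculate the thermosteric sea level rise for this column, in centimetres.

Layer 1 at 21 °C → α = 2.5×10⁻⁴ K⁻¹
Layer 2 at 12 °C → α = 1.7×10⁻⁴ K⁻¹
Layer 3 at 2.1 °C → α = 0.82×10⁻⁴ K⁻¹
0–160 m: 1.1 × 2.5×10⁻⁴ × 160 = 0.04400 m
Layer 2: 1.7×10⁻⁴ × 1.2 × 460 = 0.09384 m
Layer 3: 0.82×10⁻⁴ × 0.4 × 1700 = 0.05576 m
Δh = 0.04400 + 0.09384 + 0.05576 = 0.19360 m ≈ 19.4 cm

Δh ≈ 19.4 cm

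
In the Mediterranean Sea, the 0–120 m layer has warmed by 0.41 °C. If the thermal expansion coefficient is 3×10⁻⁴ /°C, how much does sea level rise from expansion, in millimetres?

about 15 mm

Δh = αΔT·H = 3×10⁻⁴ × 0.41 × 120 = 0.01476 m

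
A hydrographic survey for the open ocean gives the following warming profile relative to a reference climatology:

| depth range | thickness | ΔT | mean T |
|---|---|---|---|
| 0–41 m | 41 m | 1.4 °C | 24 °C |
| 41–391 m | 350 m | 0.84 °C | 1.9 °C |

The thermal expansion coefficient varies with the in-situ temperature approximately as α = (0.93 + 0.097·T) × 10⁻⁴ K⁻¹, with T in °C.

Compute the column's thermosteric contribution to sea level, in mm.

Layer 1: α = (0.93 + 0.097×24)×10⁻⁴ = 3.258×10⁻⁴ K⁻¹
Layer 2: α = (0.93 + 0.097×1.9)×10⁻⁴ = 1.1143×10⁻⁴ K⁻¹
0–41 m: 41 × 1.4 × 3.258×10⁻⁴ = 0.01870092 m
Layer 2: 0.84 × 1.1143×10⁻⁴ × 350 = 0.03276042 m
Δh = 0.01870092 + 0.03276042 = 0.05146134 m ≈ 51.5 mm

51.5 mm of thermosteric rise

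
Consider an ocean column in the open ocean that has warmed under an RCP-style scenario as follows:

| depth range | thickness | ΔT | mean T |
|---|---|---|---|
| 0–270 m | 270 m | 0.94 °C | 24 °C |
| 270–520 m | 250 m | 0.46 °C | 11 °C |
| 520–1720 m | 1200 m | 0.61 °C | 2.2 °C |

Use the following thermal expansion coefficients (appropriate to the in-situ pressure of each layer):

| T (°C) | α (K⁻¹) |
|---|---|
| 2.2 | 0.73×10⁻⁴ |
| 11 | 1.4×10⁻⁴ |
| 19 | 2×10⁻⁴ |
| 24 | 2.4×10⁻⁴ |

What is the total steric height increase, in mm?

Layer 1 at 24 °C → α = 2.4×10⁻⁴ K⁻¹
Layer 2 at 11 °C → α = 1.4×10⁻⁴ K⁻¹
Layer 3 at 2.2 °C → α = 0.73×10⁻⁴ K⁻¹
0–270 m: 270 × 0.94 × 2.4×10⁻⁴ = 0.060912 m
270–520 m: 1.4×10⁻⁴ × 0.46 × 250 = 0.01610 m
0.61 × 0.73×10⁻⁴ × 1200 = 0.053436 m
Δh = 0.060912 + 0.01610 + 0.053436 = 0.130448 m

Δh ≈ 130 mm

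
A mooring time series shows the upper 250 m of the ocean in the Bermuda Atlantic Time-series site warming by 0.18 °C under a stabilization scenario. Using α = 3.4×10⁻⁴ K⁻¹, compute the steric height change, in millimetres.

Δh = αΔT·H = 3.4×10⁻⁴ × 0.18 × 250 = 0.01530 m

Δh = 15.3 mm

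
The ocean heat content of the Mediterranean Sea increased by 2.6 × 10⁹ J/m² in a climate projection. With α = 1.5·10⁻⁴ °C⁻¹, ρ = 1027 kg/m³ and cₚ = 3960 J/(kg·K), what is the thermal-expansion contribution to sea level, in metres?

Δh = αQ/(ρcₚ) = 1.5×10⁻⁴ × 2.6×10⁹ / (1027 × 3960) ≈ 0.095896 m

Δh = 0.096 m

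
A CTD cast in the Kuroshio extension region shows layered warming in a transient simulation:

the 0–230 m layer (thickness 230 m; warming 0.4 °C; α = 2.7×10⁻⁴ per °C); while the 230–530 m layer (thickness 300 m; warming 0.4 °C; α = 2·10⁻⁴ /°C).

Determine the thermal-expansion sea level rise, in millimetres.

about 48.8 mm

Layer 1: 0.4 × 2.7×10⁻⁴ × 230 = 0.02484 m
300 × 2×10⁻⁴ × 0.4 = 0.02400 m
Δh = 0.02484 + 0.02400 = 0.04884 m ≈ 48.8 mm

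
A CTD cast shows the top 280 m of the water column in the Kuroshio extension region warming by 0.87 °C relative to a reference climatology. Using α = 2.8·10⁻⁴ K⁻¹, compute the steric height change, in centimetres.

Δh = αΔT·H = 2.8×10⁻⁴ × 0.87 × 280 = 0.068208 m

6.8 cm of thermosteric rise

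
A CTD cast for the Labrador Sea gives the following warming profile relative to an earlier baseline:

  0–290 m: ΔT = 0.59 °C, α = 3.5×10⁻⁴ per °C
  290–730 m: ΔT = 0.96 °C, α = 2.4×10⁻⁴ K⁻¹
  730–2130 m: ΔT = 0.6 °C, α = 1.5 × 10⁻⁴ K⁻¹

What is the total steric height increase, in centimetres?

Δh ≈ 28.7 cm

3.5×10⁻⁴ × 290 × 0.59 = 0.059885 m
Layer 2: 440 × 2.4×10⁻⁴ × 0.96 = 0.101376 m
730–2130 m: 1400 × 1.5×10⁻⁴ × 0.6 = 0.12600 m
Δh = 0.059885 + 0.101376 + 0.12600 = 0.287261 m ≈ 28.7 cm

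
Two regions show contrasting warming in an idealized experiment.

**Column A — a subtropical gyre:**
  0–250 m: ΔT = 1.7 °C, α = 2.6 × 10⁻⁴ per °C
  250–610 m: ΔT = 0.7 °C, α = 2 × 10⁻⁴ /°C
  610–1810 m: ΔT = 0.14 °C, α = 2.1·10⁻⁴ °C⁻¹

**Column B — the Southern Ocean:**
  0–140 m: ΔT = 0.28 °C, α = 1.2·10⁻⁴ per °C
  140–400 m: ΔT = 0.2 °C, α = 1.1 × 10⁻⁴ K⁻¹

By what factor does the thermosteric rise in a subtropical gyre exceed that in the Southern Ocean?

A Layer 1: 250 × 1.7 × 2.6×10⁻⁴ = 0.11050 m
A 250–610 m: 360 × 0.7 × 2×10⁻⁴ = 0.05040 m
A Layer 3: 2.1×10⁻⁴ × 1200 × 0.14 = 0.03528 m
A total: 0.19618 m
B Layer 1: 0.28 × 1.2×10⁻⁴ × 140 = 0.004704 m
B Layer 2: 260 × 1.1×10⁻⁴ × 0.2 = 0.00572 m
B total: 0.010424 m
Ratio: 0.19618 / 0.010424 ≈ 18.82

18.8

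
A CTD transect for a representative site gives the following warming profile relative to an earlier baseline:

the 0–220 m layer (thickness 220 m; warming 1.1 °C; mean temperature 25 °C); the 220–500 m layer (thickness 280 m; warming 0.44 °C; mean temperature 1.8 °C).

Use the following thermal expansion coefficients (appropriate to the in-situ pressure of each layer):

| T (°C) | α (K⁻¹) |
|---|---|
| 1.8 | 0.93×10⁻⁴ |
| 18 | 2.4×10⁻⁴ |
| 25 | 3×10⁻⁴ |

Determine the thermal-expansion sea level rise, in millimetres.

Δh ≈ 84.1 mm

Layer 1 at 25 °C → α = 3×10⁻⁴ K⁻¹
Layer 2 at 1.8 °C → α = 0.93×10⁻⁴ K⁻¹
0–220 m: 220 × 3×10⁻⁴ × 1.1 = 0.07260 m
0.93×10⁻⁴ × 280 × 0.44 = 0.0114576 m
Δh = 0.07260 + 0.0114576 = 0.0840576 m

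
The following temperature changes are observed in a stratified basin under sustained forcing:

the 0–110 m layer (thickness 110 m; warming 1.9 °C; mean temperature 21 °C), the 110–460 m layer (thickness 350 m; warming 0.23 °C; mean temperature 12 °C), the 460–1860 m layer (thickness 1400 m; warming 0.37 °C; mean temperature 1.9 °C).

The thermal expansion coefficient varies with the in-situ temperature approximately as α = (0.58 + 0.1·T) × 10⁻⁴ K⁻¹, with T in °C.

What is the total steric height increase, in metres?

Layer 1: α = (0.58 + 0.1×21)×10⁻⁴ = 2.68×10⁻⁴ K⁻¹
Layer 2: α = (0.58 + 0.1×12)×10⁻⁴ = 1.78×10⁻⁴ K⁻¹
Layer 3: α = (0.58 + 0.1×1.9)×10⁻⁴ = 0.77×10⁻⁴ K⁻¹
2.68×10⁻⁴ × 110 × 1.9 = 0.056012 m
Layer 2: 0.23 × 350 × 1.78×10⁻⁴ = 0.014329 m
Layer 3: 0.77×10⁻⁴ × 1400 × 0.37 = 0.039886 m
Δh = 0.056012 + 0.014329 + 0.039886 = 0.110227 m

Δh = 0.11 m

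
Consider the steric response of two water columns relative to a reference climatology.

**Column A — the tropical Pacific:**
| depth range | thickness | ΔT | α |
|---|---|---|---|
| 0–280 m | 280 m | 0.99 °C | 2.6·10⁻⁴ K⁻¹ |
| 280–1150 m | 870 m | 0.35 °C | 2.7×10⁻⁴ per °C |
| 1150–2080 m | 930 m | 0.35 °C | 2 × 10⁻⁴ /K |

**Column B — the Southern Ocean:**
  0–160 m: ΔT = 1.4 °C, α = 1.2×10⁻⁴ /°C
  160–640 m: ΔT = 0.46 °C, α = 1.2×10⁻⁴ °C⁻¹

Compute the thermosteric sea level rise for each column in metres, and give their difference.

A 0.99 × 2.6×10⁻⁴ × 280 = 0.072072 m
A 280–1150 m: 870 × 2.7×10⁻⁴ × 0.35 = 0.082215 m
A Layer 3: 0.35 × 2×10⁻⁴ × 930 = 0.06510 m
A total: 0.219387 m
B 1.2×10⁻⁴ × 160 × 1.4 = 0.02688 m
B 1.2×10⁻⁴ × 0.46 × 480 = 0.026496 m
B total: 0.053376 m
Difference: 0.219387 − 0.053376 = 0.166011 m

Δh_A ≈ 0.219 m, Δh_B ≈ 0.0534 m; difference ≈ 0.166 m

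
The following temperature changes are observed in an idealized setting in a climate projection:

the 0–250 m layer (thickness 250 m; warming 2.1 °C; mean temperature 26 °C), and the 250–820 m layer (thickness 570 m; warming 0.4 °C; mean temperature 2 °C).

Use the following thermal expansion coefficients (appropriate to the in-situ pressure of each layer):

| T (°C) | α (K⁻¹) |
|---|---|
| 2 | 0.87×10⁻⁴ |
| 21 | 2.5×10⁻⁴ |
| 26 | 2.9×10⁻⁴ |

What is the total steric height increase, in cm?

17.2 cm of thermosteric rise

Layer 1 at 26 °C → α = 2.9×10⁻⁴ K⁻¹
Layer 2 at 2 °C → α = 0.87×10⁻⁴ K⁻¹
Layer 1: 2.9×10⁻⁴ × 2.1 × 250 = 0.15225 m
250–820 m: 0.87×10⁻⁴ × 570 × 0.4 = 0.019836 m
Δh = 0.15225 + 0.019836 = 0.172086 m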